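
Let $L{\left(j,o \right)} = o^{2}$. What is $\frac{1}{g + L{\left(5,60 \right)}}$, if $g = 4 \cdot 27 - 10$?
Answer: $\frac{1}{3698} \approx 0.00027042$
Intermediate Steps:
$g = 98$ ($g = 108 - 10 = 98$)
$\frac{1}{g + L{\left(5,60 \right)}} = \frac{1}{98 + 60^{2}} = \frac{1}{98 + 3600} = \frac{1}{3698}$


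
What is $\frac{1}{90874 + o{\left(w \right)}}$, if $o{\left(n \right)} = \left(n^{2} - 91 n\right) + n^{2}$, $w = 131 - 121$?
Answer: $\frac{1}{90164} \approx 1.1091 \cdot 10^{-5}$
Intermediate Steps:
$w = 10$ ($w = 131 - 121 = 10$)
$o{\left(n \right)} = - 91 n + 2 n^{2}$
$\frac{1}{90874 + o{\left(w \right)}} = \frac{1}{90874 + 10 \left(-91 + 2 \cdot 10\right)} = \frac{1}{90874 + 10 \left(-91 + 20\right)} = \frac{1}{90874 + 10 \left(-71\right)} = \frac{1}{90874 - 710} = \frac{1}{90164}$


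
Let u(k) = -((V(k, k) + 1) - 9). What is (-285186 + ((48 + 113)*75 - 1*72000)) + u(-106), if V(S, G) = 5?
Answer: -345108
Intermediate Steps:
u(k) = 3 (u(k) = -((5 + 1) - 9) = -(6 - 9) = -1*(-3) = 3)
(-285186 + ((48 + 113)*75 - 1*72000)) + u(-106) = (-285186 + ((48 + 113)*75 - 1*72000)) + 3 = (-285186 + (161*75 - 72000)) + 3 = (-285186 + (12075 - 72000)) + 3 = (-285186 - 59925) + 3 = -345111 + 3 = -345108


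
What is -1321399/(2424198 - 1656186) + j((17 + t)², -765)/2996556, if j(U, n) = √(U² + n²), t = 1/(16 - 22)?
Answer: -1321399/768012 + √862512001/107876016 ≈ -1.7203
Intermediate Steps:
t = -⅙ (t = 1/(-6) = -⅙ ≈ -0.16667)
-1321399/(2424198 - 1656186) + j((17 + t)², -765)/2996556 = -1321399/(2424198 - 1656186) + √(((17 - ⅙)²)² + (-765)²)/2996556 = -1321399/768012 + √(((101/6)²)² + 585225)*(1/2996556) = -1321399*1/768012 + √((10201/36)² + 585225)*(1/2996556) = -1321399/768012 + √(104060401/1296 + 585225)*(1/2996556) = -1321399/768012 + √(862512001/1296)*(1/2996556) = -1321399/768012 + (√862512001/36)*(1/2996556) = -1321399/768012 + √862512001/107876016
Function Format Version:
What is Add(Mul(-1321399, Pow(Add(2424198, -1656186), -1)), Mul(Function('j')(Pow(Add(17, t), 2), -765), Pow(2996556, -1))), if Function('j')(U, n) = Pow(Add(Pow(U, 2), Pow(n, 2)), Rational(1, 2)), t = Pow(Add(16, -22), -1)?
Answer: Add(Rational(-1321399, 768012), Mul(Rational(1, 107876016), Pow(862512001, Rational(1, 2)))) ≈ -1.7203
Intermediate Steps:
t = Rational(-1, 6) (t = Pow(-6, -1) = Rational(-1, 6) ≈ -0.16667)
Add(Mul(-1321399, Pow(Add(2424198, -1656186), -1)), Mul(Function('j')(Pow(Add(17, t), 2), -765), Pow(2996556, -1))) = Add(Mul(-1321399, Pow(Add(2424198, -1656186), -1)), Mul(Pow(Add(Pow(Pow(Add(17, Rational(-1, 6)), 2), 2), Pow(-765, 2)), Rational(1, 2)), Pow(2996556, -1))) = Add(Mul(-1321399, Pow(768012, -1)), Mul(Pow(Add(Pow(Pow(Rational(101, 6), 2), 2), 585225), Rational(1, 2)), Rational(1, 2996556))) = Add(Mul(-1321399, Rational(1, 768012)), Mul(Pow(Add(Pow(Rational(10201, 36), 2), 585225), Rational(1, 2)), Rational(1, 2996556))) = Add(Rational(-1321399, 768012), Mul(Pow(Add(Rational(104060401, 1296), 585225), Rational(1, 2)), Rational(1, 2996556))) = Add(Rational(-1321399, 768012), Mul(Pow(Rational(862512001, 1296), Rational(1, 2)), Rational(1, 2996556))) = Add(Rational(-1321399, 768012), Mul(Mul(Rational(1, 36), Pow(862512001, Rational(1, 2))), Rational(1, 2996556))) = Add(Rational(-1321399, 768012), Mul(Rational(1, 107876016), Pow(862512001, Rational(1, 2))))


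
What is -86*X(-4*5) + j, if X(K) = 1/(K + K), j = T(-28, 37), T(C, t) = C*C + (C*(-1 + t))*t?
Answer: -730197/20 ≈ -36510.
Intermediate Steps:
T(C, t) = C**2 + C*t*(-1 + t)
j = -36512 (j = -28*(-28 + 37**2 - 1*37) = -28*(-28 + 1369 - 37) = -28*1304 = -36512)
X(K) = 1/(2*K)
-86*X(-4*5) + j = -43/((-4*5)) - 36512 = -43/(-20) - 36512 = -43*(-1)/20 - 36512 = -86*(-1/40) - 36512 = 43/20 - 36512 = -730197/20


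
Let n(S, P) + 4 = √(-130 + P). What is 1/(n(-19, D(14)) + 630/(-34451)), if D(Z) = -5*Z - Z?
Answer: -2384594867/136577226085 - 1186871401*I*√214/273154452170 ≈ -0.01746 - 0.063563*I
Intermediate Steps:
D(Z) = -6*Z
n(S, P) = -4 + √(-130 + P)
1/(n(-19, D(14)) + 630/(-34451)) = 1/((-4 + √(-130 - 6*14)) + 630/(-34451)) = 1/((-4 + √(-130 - 84)) + 630*(-1/34451)) = 1/((-4 + √(-214)) - 630/34451) = 1/((-4 + I*√214) - 630/34451) = 1/(-138434/34451 + I*√214)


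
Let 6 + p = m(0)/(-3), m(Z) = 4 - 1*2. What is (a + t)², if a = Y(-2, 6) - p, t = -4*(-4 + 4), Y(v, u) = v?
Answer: 196/9 ≈ 21.778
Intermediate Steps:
m(Z) = 2 (m(Z) = 4 - 2 = 2)
p = -20/3 (p = -6 + 2/(-3) = -6 + 2*(-⅓) = -6 - ⅔ = -20/3 ≈ -6.6667)
t = 0 (t = -4*0 = 0)
a = 14/3 (a = -2 - 1*(-20/3) = -2 + 20/3 = 14/3 ≈ 4.6667)
(a + t)² = (14/3 + 0)² = (14/3)² = 196/9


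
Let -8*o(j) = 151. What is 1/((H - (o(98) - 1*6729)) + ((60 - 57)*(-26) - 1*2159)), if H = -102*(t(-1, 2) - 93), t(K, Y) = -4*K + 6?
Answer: 8/103815 ≈ 7.7060e-5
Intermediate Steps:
o(j) = -151/8 (o(j) = -1/8*151 = -151/8)
t(K, Y) = 6 - 4*K
H = 8466 (H = -102*((6 - 4*(-1)) - 93) = -102*((6 + 4) - 93) = -102*(10 - 93) = -102*(-83) = 8466)
1/((H - (o(98) - 1*6729)) + ((60 - 57)*(-26) - 1*2159)) = 1/((8466 - (-151/8 - 1*6729)) + ((60 - 57)*(-26) - 1*2159)) = 1/((8466 - (-151/8 - 6729)) + (3*(-26) - 2159)) = 1/((8466 - 1*(-53983/8)) + (-78 - 2159)) = 1/((8466 + 53983/8) - 2237) = 1/(121711/8 - 2237) = 1/(103815/8) = 8/103815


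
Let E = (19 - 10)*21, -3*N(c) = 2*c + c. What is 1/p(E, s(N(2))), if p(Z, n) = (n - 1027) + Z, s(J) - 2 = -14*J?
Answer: -1/808 ≈ -0.0012376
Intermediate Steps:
N(c) = -c (N(c) = -(2*c + c)/3 = -c)
E = 189 (E = 9*21 = 189)
s(J) = 2 - 14*J
p(Z, n) = -1027 + Z + n (p(Z, n) = (-1027 + n) + Z = -1027 + Z + n)
1/p(E, s(N(2))) = 1/(-1027 + 189 + (2 - (-14)*2)) = 1/(-1027 + 189 + (2 - 14*(-2))) = 1/(-1027 + 189 + (2 + 28)) = 1/(-1027 + 189 + 30) = 1/(-808) = -1/808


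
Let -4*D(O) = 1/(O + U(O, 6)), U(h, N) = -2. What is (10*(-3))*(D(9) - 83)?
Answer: 34875/14 ≈ 2491.1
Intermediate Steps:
D(O) = -1/(4*(-2 + O)) (D(O) = -1/(4*(O - 2)) = -1/(4*(-2 + O)))
(10*(-3))*(D(9) - 83) = (10*(-3))*(-1/(-8 + 4*9) - 83) = -30*(-1/(-8 + 36) - 83) = -30*(-1/28 - 83) = -30*(-2325/28) = 34875/14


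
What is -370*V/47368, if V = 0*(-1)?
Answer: 0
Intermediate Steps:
V = 0
-370*V/47368 = -370*0/47368 = 0*(1/47368) = 0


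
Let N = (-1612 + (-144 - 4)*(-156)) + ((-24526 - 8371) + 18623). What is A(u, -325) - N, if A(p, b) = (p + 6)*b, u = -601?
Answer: 186173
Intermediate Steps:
N = 7202 (N = (-1612 - 148*(-156)) + (-32897 + 18623) = (-1612 + 23088) - 14274 = 21476 - 14274 = 7202)
A(p, b) = b*(6 + p) (A(p, b) = (6 + p)*b = b*(6 + p))
A(u, -325) - N = -325*(6 - 601) - 1*7202 = -325*(-595) - 7202 = 193375 - 7202 = 186173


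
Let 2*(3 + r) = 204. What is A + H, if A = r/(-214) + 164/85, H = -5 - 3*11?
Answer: -664539/18190 ≈ -36.533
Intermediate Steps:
r = 99 (r = -3 + (1/2)*204 = -3 + 102 = 99)
H = -38 (H = -5 - 33 = -38)
A = 26681/18190 (A = 99/(-214) + 164/85 = 99*(-1/214) + 164*(1/85) = -99/214 + 164/85 = 26681/18190 ≈ 1.4668)
A + H = 26681/18190 - 38 = -664539/18190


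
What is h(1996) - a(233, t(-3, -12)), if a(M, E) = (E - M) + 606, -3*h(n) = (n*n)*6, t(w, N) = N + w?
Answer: -7968390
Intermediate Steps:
h(n) = -2*n**2 (h(n) = -n*n*6/3 = -n**2*6/3 = -2*n**2)
a(M, E) = 606 + E - M
h(1996) - a(233, t(-3, -12)) = -2*1996**2 - (606 + (-12 - 3) - 1*233) = -2*3984016 - (606 - 15 - 233) = -7968032 - 1*358 = -7968032 - 358 = -7968390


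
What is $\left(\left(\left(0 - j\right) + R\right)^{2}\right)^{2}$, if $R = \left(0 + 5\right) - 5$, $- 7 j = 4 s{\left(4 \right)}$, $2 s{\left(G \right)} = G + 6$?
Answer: $\frac{160000}{2401} \approx 66.639$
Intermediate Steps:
$s{\left(G \right)} = 3 + \frac{G}{2}$ ($s{\left(G \right)} = \frac{G + 6}{2} = \frac{6 + G}{2} = 3 + \frac{G}{2}$)
$j = - \frac{20}{7}$ ($j = - \frac{4 \left(3 + \frac{1}{2} \cdot 4\right)}{7} = - \frac{4 \left(3 + 2\right)}{7} = - \frac{4 \cdot 5}{7} = \left(- \frac{1}{7}\right) 20 = - \frac{20}{7} \approx -2.8571$)
$R = 0$ ($R = 5 - 5 = 0$)
$\left(\left(\left(0 - j\right) + R\right)^{2}\right)^{2} = \left(\left(\left(0 - - \frac{20}{7}\right) + 0\right)^{2}\right)^{2} = \left(\left(\left(0 + \frac{20}{7}\right) + 0\right)^{2}\right)^{2} = \left(\left(\frac{20}{7} + 0\right)^{2}\right)^{2} = \left(\left(\frac{20}{7}\right)^{2}\right)^{2} = \left(\frac{400}{49}\right)^{2} = \frac{160000}{2401}$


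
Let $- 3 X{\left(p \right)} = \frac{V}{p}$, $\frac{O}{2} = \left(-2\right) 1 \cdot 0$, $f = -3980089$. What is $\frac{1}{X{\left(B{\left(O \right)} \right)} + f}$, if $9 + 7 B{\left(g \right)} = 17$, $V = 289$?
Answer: $- \frac{24}{95524159} \approx -2.5125 \cdot 10^{-7}$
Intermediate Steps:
$O = 0$ ($O = 2 \left(-2\right) 1 \cdot 0 = 2 \left(\left(-2\right) 0\right) = 2 \cdot 0 = 0$)
$B{\left(g \right)} = \frac{8}{7}$ ($B{\left(g \right)} = - \frac{9}{7} + \frac{1}{7} \cdot 17 = - \frac{9}{7} + \frac{17}{7} = \frac{8}{7}$)
$X{\left(p \right)} = - \frac{289}{3 p}$ ($X{\left(p \right)} = - \frac{289 \frac{1}{p}}{3} = - \frac{289}{3 p}$)
$\frac{1}{X{\left(B{\left(O \right)} \right)} + f} = \frac{1}{- \frac{289}{3 \cdot \frac{8}{7}} - 3980089} = \frac{1}{\left(- \frac{289}{3}\right) \frac{7}{8} - 3980089} = \frac{1}{- \frac{2023}{24} - 3980089} = \frac{1}{- \frac{95524159}{24}} = - \frac{24}{95524159}$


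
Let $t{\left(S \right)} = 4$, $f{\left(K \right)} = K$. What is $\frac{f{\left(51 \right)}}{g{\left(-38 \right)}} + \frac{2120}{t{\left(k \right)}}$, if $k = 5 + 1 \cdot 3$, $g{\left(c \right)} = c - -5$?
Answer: $\frac{5813}{11} \approx 528.45$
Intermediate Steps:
$g{\left(c \right)} = 5 + c$ ($g{\left(c \right)} = c + 5 = 5 + c$)
$k = 8$ ($k = 5 + 3 = 8$)
$\frac{f{\left(51 \right)}}{g{\left(-38 \right)}} + \frac{2120}{t{\left(k \right)}} = \frac{51}{5 - 38} + \frac{2120}{4} = \frac{51}{-33} + 2120 \cdot \frac{1}{4} = 51 \left(- \frac{1}{33}\right) + 530 = - \frac{17}{11} + 530 = \frac{5813}{11}$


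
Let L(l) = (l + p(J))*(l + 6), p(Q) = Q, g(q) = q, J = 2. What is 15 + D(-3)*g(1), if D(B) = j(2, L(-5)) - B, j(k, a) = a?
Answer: 15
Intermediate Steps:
L(l) = (2 + l)*(6 + l) (L(l) = (l + 2)*(l + 6) = (2 + l)*(6 + l))
D(B) = -3 - B (D(B) = (12 + (-5)² + 8*(-5)) - B = (12 + 25 - 40) - B = -3 - B)
15 + D(-3)*g(1) = 15 + (-3 - 1*(-3))*1 = 15 + (-3 + 3)*1 = 15 + 0*1 = 15 + 0 = 15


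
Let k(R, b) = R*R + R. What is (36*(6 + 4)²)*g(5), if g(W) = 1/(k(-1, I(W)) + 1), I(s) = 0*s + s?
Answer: 3600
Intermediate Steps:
I(s) = s (I(s) = 0 + s = s)
k(R, b) = R + R² (k(R, b) = R² + R = R + R²)
g(W) = 1 (g(W) = 1/(-(1 - 1) + 1) = 1/(-1*0 + 1) = 1/(0 + 1) = 1/1 = 1)
(36*(6 + 4)²)*g(5) = (36*(6 + 4)²)*1 = (36*10²)*1 = (36*100)*1 = 3600*1 = 3600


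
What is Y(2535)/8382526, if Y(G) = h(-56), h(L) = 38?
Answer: 19/4191263 ≈ 4.5332e-6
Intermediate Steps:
Y(G) = 38
Y(2535)/8382526 = 38/8382526 = 38*(1/8382526) = 19/4191263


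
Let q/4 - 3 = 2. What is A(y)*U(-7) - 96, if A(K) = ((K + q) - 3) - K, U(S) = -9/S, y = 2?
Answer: -519/7 ≈ -74.143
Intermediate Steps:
q = 20 (q = 12 + 4*2 = 12 + 8 = 20)
A(K) = 17 (A(K) = ((K + 20) - 3) - K = ((20 + K) - 3) - K = (17 + K) - K = 17)
A(y)*U(-7) - 96 = 17*(-9/(-7)) - 96 = 17*(-9*(-⅐)) - 96 = 17*(9/7) - 96 = 153/7 - 96 = -519/7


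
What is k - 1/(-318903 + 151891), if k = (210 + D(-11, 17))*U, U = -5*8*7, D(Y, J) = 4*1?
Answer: -10007359039/167012 ≈ -59920.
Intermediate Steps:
D(Y, J) = 4
U = -280 (U = -40*7 = -280)
k = -59920 (k = (210 + 4)*(-280) = 214*(-280) = -59920)
k - 1/(-318903 + 151891) = -59920 - 1/(-318903 + 151891) = -59920 - 1/(-167012) = -59920 - 1*(-1/167012) = -59920 + 1/167012 = -10007359039/167012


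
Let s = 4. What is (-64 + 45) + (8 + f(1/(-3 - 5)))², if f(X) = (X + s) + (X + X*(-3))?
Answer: 8193/64 ≈ 128.02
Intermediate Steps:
f(X) = 4 - X (f(X) = (X + 4) + (X + X*(-3)) = (4 + X) + (X - 3*X) = (4 + X) - 2*X = 4 - X)
(-64 + 45) + (8 + f(1/(-3 - 5)))² = (-64 + 45) + (8 + (4 - 1/(-3 - 5)))² = -19 + (8 + (4 - 1/(-8)))² = -19 + (8 + (4 - 1*(-⅛)))² = -19 + (8 + (4 + ⅛))² = -19 + (8 + 33/8)² = -19 + (97/8)² = -19 + 9409/64 = 8193/64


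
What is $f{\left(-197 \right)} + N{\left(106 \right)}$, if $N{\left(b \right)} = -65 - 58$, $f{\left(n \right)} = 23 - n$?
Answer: $97$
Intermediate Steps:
$N{\left(b \right)} = -123$ ($N{\left(b \right)} = -65 - 58 = -123$)
$f{\left(-197 \right)} + N{\left(106 \right)} = \left(23 - -197\right) - 123 = \left(23 + 197\right) - 123 = 220 - 123 = 97$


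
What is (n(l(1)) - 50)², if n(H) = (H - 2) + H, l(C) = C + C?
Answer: 2304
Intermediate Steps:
l(C) = 2*C
n(H) = -2 + 2*H (n(H) = (-2 + H) + H = -2 + 2*H)
(n(l(1)) - 50)² = ((-2 + 2*(2*1)) - 50)² = ((-2 + 2*2) - 50)² = ((-2 + 4) - 50)² = (2 - 50)² = (-48)² = 2304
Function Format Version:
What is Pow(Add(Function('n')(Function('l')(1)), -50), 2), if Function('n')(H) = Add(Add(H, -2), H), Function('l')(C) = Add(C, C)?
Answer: 2304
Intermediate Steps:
Function('l')(C) = Mul(2, C)
Function('n')(H) = Add(-2, Mul(2, H)) (Function('n')(H) = Add(Add(-2, H), H) = Add(-2, Mul(2, H)))
Pow(Add(Function('n')(Function('l')(1)), -50), 2) = Pow(Add(Add(-2, Mul(2, Mul(2, 1))), -50), 2) = Pow(Add(Add(-2, Mul(2, 2)), -50), 2) = Pow(Add(Add(-2, 4), -50), 2) = Pow(Add(2, -50), 2) = Pow(-48, 2) = 2304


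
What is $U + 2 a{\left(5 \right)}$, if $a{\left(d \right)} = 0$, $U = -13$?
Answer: $-13$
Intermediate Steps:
$U + 2 a{\left(5 \right)} = -13 + 2 \cdot 0 = -13 + 0 = -13$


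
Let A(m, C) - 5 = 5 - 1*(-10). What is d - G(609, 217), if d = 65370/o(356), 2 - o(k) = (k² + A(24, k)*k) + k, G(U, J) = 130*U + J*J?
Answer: -1694528576/13421 ≈ -1.2626e+5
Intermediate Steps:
G(U, J) = J² + 130*U (G(U, J) = 130*U + J² = J² + 130*U)
A(m, C) = 20 (A(m, C) = 5 + (5 - 1*(-10)) = 5 + (5 + 10) = 5 + 15 = 20)
o(k) = 2 - k² - 21*k (o(k) = 2 - ((k² + 20*k) + k) = 2 - (k² + 21*k) = 2 + (-k² - 21*k) = 2 - k² - 21*k)
d = -6537/13421 (d = 65370/(2 - 1*356² - 21*356) = 65370/(2 - 1*126736 - 7476) = 65370/(2 - 126736 - 7476) = 65370/(-134210) = 65370*(-1/134210) = -6537/13421 ≈ -0.48707)
d - G(609, 217) = -6537/13421 - (217² + 130*609) = -6537/13421 - (47089 + 79170) = -6537/13421 - 1*126259 = -6537/13421 - 126259 = -1694528576/13421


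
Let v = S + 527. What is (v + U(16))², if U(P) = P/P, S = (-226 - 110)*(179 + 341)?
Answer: 30342852864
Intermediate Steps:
S = -174720 (S = -336*520 = -174720)
U(P) = 1
v = -174193 (v = -174720 + 527 = -174193)
(v + U(16))² = (-174193 + 1)² = (-174192)² = 30342852864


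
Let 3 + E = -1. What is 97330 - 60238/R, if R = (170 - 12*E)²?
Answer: 2312725341/23762 ≈ 97329.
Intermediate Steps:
E = -4 (E = -3 - 1 = -4)
R = 47524 (R = (170 - 12*(-4))² = (170 + 48)² = 218² = 47524)
97330 - 60238/R = 97330 - 60238/47524 = 97330 - 1*30119/23762 = 97330 - 30119/23762 = 2312725341/23762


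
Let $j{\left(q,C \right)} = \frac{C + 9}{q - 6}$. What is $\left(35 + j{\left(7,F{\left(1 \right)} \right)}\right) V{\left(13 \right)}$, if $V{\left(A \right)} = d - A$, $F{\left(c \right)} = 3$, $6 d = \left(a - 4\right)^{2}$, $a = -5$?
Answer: $\frac{47}{2} \approx 23.5$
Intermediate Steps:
$d = \frac{27}{2}$ ($d = \frac{\left(-5 - 4\right)^{2}}{6} = \frac{\left(-9\right)^{2}}{6} = \frac{1}{6} \cdot 81 = \frac{27}{2} \approx 13.5$)
$V{\left(A \right)} = \frac{27}{2} - A$
$j{\left(q,C \right)} = \frac{9 + C}{-6 + q}$
$\left(35 + j{\left(7,F{\left(1 \right)} \right)}\right) V{\left(13 \right)} = \left(35 + \frac{9 + 3}{-6 + 7}\right) \left(\frac{27}{2} - 13\right) = \left(35 + 1^{-1} \cdot 12\right) \left(\frac{27}{2} - 13\right) = \left(35 + 1 \cdot 12\right) \frac{1}{2} = \left(35 + 12\right) \frac{1}{2} = 47 \cdot \frac{1}{2} = \frac{47}{2}$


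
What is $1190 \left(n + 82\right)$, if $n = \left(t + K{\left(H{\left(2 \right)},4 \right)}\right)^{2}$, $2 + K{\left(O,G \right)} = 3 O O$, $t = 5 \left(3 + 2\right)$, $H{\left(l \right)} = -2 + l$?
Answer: $727090$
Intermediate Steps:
$t = 25$ ($t = 5 \cdot 5 = 25$)
$K{\left(O,G \right)} = -2 + 3 O^{2}$ ($K{\left(O,G \right)} = -2 + 3 O O = -2 + 3 O^{2}$)
$n = 529$ ($n = \left(25 - \left(2 - 3 \left(-2 + 2\right)^{2}\right)\right)^{2} = \left(25 - \left(2 - 3 \cdot 0^{2}\right)\right)^{2} = \left(25 + \left(-2 + 3 \cdot 0\right)\right)^{2} = \left(25 + \left(-2 + 0\right)\right)^{2} = \left(25 - 2\right)^{2} = 23^{2} = 529$)
$1190 \left(n + 82\right) = 1190 \left(529 + 82\right) = 1190 \cdot 611 = 727090$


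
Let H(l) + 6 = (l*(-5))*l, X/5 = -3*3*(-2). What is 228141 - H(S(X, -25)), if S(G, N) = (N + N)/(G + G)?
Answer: 73919753/324 ≈ 2.2815e+5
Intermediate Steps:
X = 90 (X = 5*(-3*3*(-2)) = 5*(-9*(-2)) = 5*18 = 90)
S(G, N) = N/G (S(G, N) = (2*N)/((2*G)) = (2*N)*(1/(2*G)) = N/G)
H(l) = -6 - 5*l**2 (H(l) = -6 + (l*(-5))*l = -6 + (-5*l)*l = -6 - 5*l**2)
228141 - H(S(X, -25)) = 228141 - (-6 - 5*(-25/90)**2) = 228141 - (-6 - 5*(-25*1/90)**2) = 228141 - (-6 - 5*(-5/18)**2) = 228141 - (-6 - 5*25/324) = 228141 - (-6 - 125/324) = 228141 - 1*(-2069/324) = 228141 + 2069/324 = 73919753/324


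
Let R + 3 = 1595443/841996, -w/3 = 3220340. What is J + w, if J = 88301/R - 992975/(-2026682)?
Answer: -2624368613924922471/269416971670 ≈ -9.7409e+6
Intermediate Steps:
w = -9661020 (w = -3*3220340 = -9661020)
R = -930545/841996 (R = -3 + 1595443/841996 = -930545/841996 ≈ -1.1052)
J = -21525862281619071/269416971670 (J = 88301/(-930545/841996) - 992975/(-2026682) = 88301*(-841996/930545) - 992975*(-1/2026682) = -74349088796/930545 + 992975/2026682 = -21525862281619071/269416971670 ≈ -79898.)
J + w = -21525862281619071/269416971670 - 9661020 = -2624368613924922471/269416971670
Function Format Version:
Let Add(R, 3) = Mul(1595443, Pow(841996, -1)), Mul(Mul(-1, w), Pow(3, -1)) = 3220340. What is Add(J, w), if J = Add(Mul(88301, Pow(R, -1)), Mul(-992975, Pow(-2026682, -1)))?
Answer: Rational(-2624368613924922471, 269416971670) ≈ -9.7409e+6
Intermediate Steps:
w = -9661020 (w = Mul(-3, 3220340) = -9661020)
R = Rational(-930545, 841996) (R = Add(-3, Mul(1595443, Pow(841996, -1))) = Add(-3, Mul(1595443, Rational(1, 841996))) = Add(-3, Rational(1595443, 841996)) = Rational(-930545, 841996) ≈ -1.1052)
J = Rational(-21525862281619071, 269416971670) (J = Add(Mul(88301, Pow(Rational(-930545, 841996), -1)), Mul(-992975, Pow(-2026682, -1))) = Add(Mul(88301, Rational(-841996, 930545)), Mul(-992975, Rational(-1, 2026682))) = Add(Rational(-74349088796, 930545), Rational(992975, 2026682)) = Rational(-21525862281619071, 269416971670) ≈ -79898.)
Add(J, w) = Add(Rational(-21525862281619071, 269416971670), -9661020) = Rational(-2624368613924922471, 269416971670)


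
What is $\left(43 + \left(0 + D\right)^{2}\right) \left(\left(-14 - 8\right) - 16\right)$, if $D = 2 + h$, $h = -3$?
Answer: $-1672$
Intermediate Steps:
$D = -1$ ($D = 2 - 3 = -1$)
$\left(43 + \left(0 + D\right)^{2}\right) \left(\left(-14 - 8\right) - 16\right) = \left(43 + \left(0 - 1\right)^{2}\right) \left(\left(-14 - 8\right) - 16\right) = \left(43 + \left(-1\right)^{2}\right) \left(-22 - 16\right) = \left(43 + 1\right) \left(-38\right) = 44 \left(-38\right) = -1672$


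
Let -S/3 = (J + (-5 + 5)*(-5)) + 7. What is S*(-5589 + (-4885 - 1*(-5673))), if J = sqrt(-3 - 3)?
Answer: 100821 + 14403*I*sqrt(6) ≈ 1.0082e+5 + 35280.0*I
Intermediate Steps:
J = I*sqrt(6) (J = sqrt(-6) = I*sqrt(6) ≈ 2.4495*I)
S = -21 - 3*I*sqrt(6) (S = -3*((I*sqrt(6) + (-5 + 5)*(-5)) + 7) = -3*((I*sqrt(6) + 0*(-5)) + 7) = -3*((I*sqrt(6) + 0) + 7) = -3*(I*sqrt(6) + 7) = -3*(7 + I*sqrt(6)) = -21 - 3*I*sqrt(6) ≈ -21.0 - 7.3485*I)
S*(-5589 + (-4885 - 1*(-5673))) = (-21 - 3*I*sqrt(6))*(-5589 + (-4885 - 1*(-5673))) = (-21 - 3*I*sqrt(6))*(-5589 + (-4885 + 5673)) = (-21 - 3*I*sqrt(6))*(-5589 + 788) = (-21 - 3*I*sqrt(6))*(-4801) = 100821 + 14403*I*sqrt(6)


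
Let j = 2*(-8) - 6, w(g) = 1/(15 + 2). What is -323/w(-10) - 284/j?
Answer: -60259/11 ≈ -5478.1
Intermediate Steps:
w(g) = 1/17
j = -22 (j = -16 - 6 = -22)
-323/w(-10) - 284/j = -323/1/17 - 284/(-22) = -323*17 - 284*(-1/22) = -5491 + 142/11 = -60259/11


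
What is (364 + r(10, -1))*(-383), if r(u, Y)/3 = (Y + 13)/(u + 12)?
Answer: -1540426/11 ≈ -1.4004e+5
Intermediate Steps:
r(u, Y) = 3*(13 + Y)/(12 + u) (r(u, Y) = 3*((Y + 13)/(u + 12)) = 3*((13 + Y)/(12 + u)) = 3*(13 + Y)/(12 + u))
(364 + r(10, -1))*(-383) = (364 + 3*(13 - 1)/(12 + 10))*(-383) = (364 + 3*12/22)*(-383) = (364 + 3*(1/22)*12)*(-383) = (364 + 18/11)*(-383) = (4022/11)*(-383) = -1540426/11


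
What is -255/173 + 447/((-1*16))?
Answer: -81411/2768 ≈ -29.411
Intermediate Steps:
-255/173 + 447/((-1*16)) = -255*1/173 + 447/(-16) = -255/173 + 447*(-1/16) = -255/173 - 447/16 = -81411/2768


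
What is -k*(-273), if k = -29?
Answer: -7917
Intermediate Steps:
-k*(-273) = -1*(-29)*(-273) = 29*(-273) = -7917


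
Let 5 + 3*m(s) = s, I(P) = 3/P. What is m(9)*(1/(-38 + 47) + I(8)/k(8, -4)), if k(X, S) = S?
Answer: 5/216 ≈ 0.023148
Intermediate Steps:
m(s) = -5/3 + s/3
m(9)*(1/(-38 + 47) + I(8)/k(8, -4)) = (-5/3 + (⅓)*9)*(1/(-38 + 47) + (3/8)/(-4)) = (-5/3 + 3)*(1/9 + (3*(⅛))*(-¼)) = 4*(⅑ + (3/8)*(-¼))/3 = 4*(⅑ - 3/32)/3 = (4/3)*(5/288) = 5/216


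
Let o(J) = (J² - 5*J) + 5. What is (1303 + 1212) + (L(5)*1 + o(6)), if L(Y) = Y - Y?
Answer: 2526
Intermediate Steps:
L(Y) = 0
o(J) = 5 + J² - 5*J
(1303 + 1212) + (L(5)*1 + o(6)) = (1303 + 1212) + (0*1 + (5 + 6² - 5*6)) = 2515 + (0 + (5 + 36 - 30)) = 2515 + (0 + 11) = 2515 + 11 = 2526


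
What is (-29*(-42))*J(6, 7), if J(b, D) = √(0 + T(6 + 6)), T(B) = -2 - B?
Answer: 1218*I*√14 ≈ 4557.3*I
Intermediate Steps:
J(b, D) = I*√14 (J(b, D) = √(0 + (-2 - (6 + 6))) = √(0 + (-2 - 1*12)) = √(0 + (-2 - 12)) = √(0 - 14) = √(-14) = I*√14)
(-29*(-42))*J(6, 7) = (-29*(-42))*(I*√14) = 1218*(I*√14) = 1218*I*√14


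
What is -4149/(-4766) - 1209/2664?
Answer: 881807/2116104 ≈ 0.41671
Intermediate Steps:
-4149/(-4766) - 1209/2664 = -4149*(-1/4766) - 1209*1/2664 = 4149/4766 - 403/888 = 881807/2116104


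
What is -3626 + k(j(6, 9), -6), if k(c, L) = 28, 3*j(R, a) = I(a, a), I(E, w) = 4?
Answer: -3598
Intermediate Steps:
j(R, a) = 4/3 (j(R, a) = (⅓)*4 = 4/3)
-3626 + k(j(6, 9), -6) = -3626 + 28 = -3598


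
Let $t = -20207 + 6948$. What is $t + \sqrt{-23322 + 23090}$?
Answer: $-13259 + 2 i \sqrt{58} \approx -13259.0 + 15.232 i$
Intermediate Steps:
$t = -13259$
$t + \sqrt{-23322 + 23090} = -13259 + \sqrt{-23322 + 23090} = -13259 + \sqrt{-232} = -13259 + 2 i \sqrt{58}$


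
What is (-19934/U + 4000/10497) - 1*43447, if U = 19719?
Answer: -2997746601173/68996781 ≈ -43448.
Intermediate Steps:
(-19934/U + 4000/10497) - 1*43447 = (-19934/19719 + 4000/10497) - 1*43447 = (-19934*1/19719 + 4000*(1/10497)) - 43447 = (-19934/19719 + 4000/10497) - 43447 = -43457066/68996781 - 43447 = -2997746601173/68996781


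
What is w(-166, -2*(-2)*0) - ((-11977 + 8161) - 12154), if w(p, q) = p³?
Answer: -4558326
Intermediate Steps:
w(-166, -2*(-2)*0) - ((-11977 + 8161) - 12154) = (-166)³ - ((-11977 + 8161) - 12154) = -4574296 - (-3816 - 12154) = -4574296 - 1*(-15970) = -4574296 + 15970 = -4558326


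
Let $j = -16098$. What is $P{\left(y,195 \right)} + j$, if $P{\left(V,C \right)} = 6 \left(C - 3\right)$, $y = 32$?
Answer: $-14946$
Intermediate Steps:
$P{\left(V,C \right)} = -18 + 6 C$ ($P{\left(V,C \right)} = 6 \left(-3 + C\right) = -18 + 6 C$)
$P{\left(y,195 \right)} + j = \left(-18 + 6 \cdot 195\right) - 16098 = \left(-18 + 1170\right) - 16098 = 1152 - 16098 = -14946$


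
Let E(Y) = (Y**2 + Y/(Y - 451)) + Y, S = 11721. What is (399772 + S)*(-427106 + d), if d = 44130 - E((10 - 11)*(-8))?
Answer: -69826352512208/443 ≈ -1.5762e+11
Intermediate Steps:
E(Y) = Y + Y**2 + Y/(-451 + Y) (E(Y) = (Y**2 + Y/(-451 + Y)) + Y = Y + Y**2 + Y/(-451 + Y))
d = 19517702/443 (d = 44130 - (10 - 11)*(-8)*(-450 + ((10 - 11)*(-8))**2 - 450*(10 - 11)*(-8))/(-451 + (10 - 11)*(-8)) = 44130 - (-1*(-8))*(-450 + (-1*(-8))**2 - (-450)*(-8))/(-451 - 1*(-8)) = 44130 - 8*(-450 + 8**2 - 450*8)/(-451 + 8) = 44130 - 8*(-450 + 64 - 3600)/(-443) = 44130 - 8*(-1)*(-3986)/443 = 44130 - 1*31888/443 = 44130 - 31888/443 = 19517702/443 ≈ 44058.)
(399772 + S)*(-427106 + d) = (399772 + 11721)*(-427106 + 19517702/443) = 411493*(-169690256/443) = -69826352512208/443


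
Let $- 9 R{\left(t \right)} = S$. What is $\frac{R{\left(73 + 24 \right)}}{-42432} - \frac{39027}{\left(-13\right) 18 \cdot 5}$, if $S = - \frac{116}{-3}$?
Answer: $\frac{47769193}{1432080} \approx 33.357$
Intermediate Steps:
$S = \frac{116}{3}$ ($S = \left(-116\right) \left(- \frac{1}{3}\right) = \frac{116}{3} \approx 38.667$)
$R{\left(t \right)} = - \frac{116}{27}$ ($R{\left(t \right)} = \left(- \frac{1}{9}\right) \frac{116}{3} = - \frac{116}{27}$)
$\frac{R{\left(73 + 24 \right)}}{-42432} - \frac{39027}{\left(-13\right) 18 \cdot 5} = - \frac{116}{27 \left(-42432\right)} - \frac{39027}{\left(-13\right) 18 \cdot 5} = \left(- \frac{116}{27}\right) \left(- \frac{1}{42432}\right) - \frac{39027}{\left(-234\right) 5} = \frac{29}{286416} - \frac{39027}{-1170} = \frac{29}{286416} - - \frac{13009}{390} = \frac{29}{286416} + \frac{13009}{390} = \frac{47769193}{1432080}$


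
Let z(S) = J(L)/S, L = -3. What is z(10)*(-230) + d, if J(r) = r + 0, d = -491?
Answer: -422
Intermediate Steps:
J(r) = r
z(S) = -3/S
z(10)*(-230) + d = -3/10*(-230) - 491 = 69 - 491 = -422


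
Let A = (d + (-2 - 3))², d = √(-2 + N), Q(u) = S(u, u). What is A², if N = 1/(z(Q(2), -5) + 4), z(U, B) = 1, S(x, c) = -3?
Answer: 8956/25 - 1392*I*√5/5 ≈ 358.24 - 622.52*I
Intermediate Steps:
Q(u) = -3
N = ⅕ (N = 1/(1 + 4) = 1/5 = ⅕ ≈ 0.20000)
d = 3*I*√5/5 (d = √(-2 + ⅕) = √(-9/5) = 3*I*√5/5 ≈ 1.3416*I)
A = (-5 + 3*I*√5/5)² (A = (3*I*√5/5 + (-2 - 3))² = (3*I*√5/5 - 5)² = (-5 + 3*I*√5/5)² ≈ 23.2 - 13.416*I)
A² = (116/5 - 6*I*√5)²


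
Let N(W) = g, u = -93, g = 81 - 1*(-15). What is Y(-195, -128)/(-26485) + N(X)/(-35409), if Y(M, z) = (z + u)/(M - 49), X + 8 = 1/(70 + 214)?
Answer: -209403343/76274999020 ≈ -0.0027454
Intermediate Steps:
g = 96 (g = 81 + 15 = 96)
X = -2271/284 (X = -8 + 1/(70 + 214) = -8 + 1/284 = -2271/284 ≈ -7.9965)
N(W) = 96
Y(M, z) = (-93 + z)/(-49 + M) (Y(M, z) = (z - 93)/(M - 49) = (-93 + z)/(-49 + M))
Y(-195, -128)/(-26485) + N(X)/(-35409) = ((-93 - 128)/(-49 - 195))/(-26485) + 96/(-35409) = (-221/(-244))*(-1/26485) + 96*(-1/35409) = -1/244*(-221)*(-1/26485) - 32/11803 = (221/244)*(-1/26485) - 32/11803 = -221/6462340 - 32/11803 = -209403343/76274999020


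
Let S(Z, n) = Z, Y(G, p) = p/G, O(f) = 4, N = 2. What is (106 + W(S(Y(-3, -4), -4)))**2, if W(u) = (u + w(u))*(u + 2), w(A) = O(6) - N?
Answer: 1110916/81 ≈ 13715.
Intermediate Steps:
w(A) = 2 (w(A) = 4 - 1*2 = 4 - 2 = 2)
W(u) = (2 + u)**2 (W(u) = (u + 2)*(u + 2) = (2 + u)*(2 + u) = (2 + u)**2)
(106 + W(S(Y(-3, -4), -4)))**2 = (106 + (4 + (-4/(-3))**2 + 4*(-4/(-3))))**2 = (106 + (4 + (-4*(-1/3))**2 + 4*(-4*(-1/3))))**2 = (106 + (4 + (4/3)**2 + 4*(4/3)))**2 = (106 + (4 + 16/9 + 16/3))**2 = (106 + 100/9)**2 = (1054/9)**2 = 1110916/81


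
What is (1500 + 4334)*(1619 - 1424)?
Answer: 1137630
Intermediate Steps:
(1500 + 4334)*(1619 - 1424) = 5834*195 = 1137630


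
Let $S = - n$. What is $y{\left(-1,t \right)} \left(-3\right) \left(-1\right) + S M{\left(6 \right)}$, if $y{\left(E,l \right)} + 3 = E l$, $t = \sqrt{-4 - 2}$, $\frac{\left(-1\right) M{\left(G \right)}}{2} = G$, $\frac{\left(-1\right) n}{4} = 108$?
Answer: $-5193 - 3 i \sqrt{6} \approx -5193.0 - 7.3485 i$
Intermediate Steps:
$n = -432$ ($n = \left(-4\right) 108 = -432$)
$M{\left(G \right)} = - 2 G$
$S = 432$ ($S = \left(-1\right) \left(-432\right) = 432$)
$t = i \sqrt{6}$ ($t = \sqrt{-6} = i \sqrt{6} \approx 2.4495 i$)
$y{\left(E,l \right)} = -3 + E l$
$y{\left(-1,t \right)} \left(-3\right) \left(-1\right) + S M{\left(6 \right)} = \left(-3 - i \sqrt{6}\right) \left(-3\right) \left(-1\right) + 432 \left(\left(-2\right) 6\right) = \left(-3 - i \sqrt{6}\right) \left(-3\right) \left(-1\right) + 432 \left(-12\right) = \left(9 + 3 i \sqrt{6}\right) \left(-1\right) - 5184 = \left(-9 - 3 i \sqrt{6}\right) - 5184 = -5193 - 3 i \sqrt{6}$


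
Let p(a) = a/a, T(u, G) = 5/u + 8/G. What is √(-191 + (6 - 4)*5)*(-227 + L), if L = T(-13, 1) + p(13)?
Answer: -2839*I*√181/13 ≈ -2938.1*I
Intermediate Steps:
p(a) = 1
L = 112/13 (L = (5/(-13) + 8/1) + 1 = (5*(-1/13) + 8*1) + 1 = (-5/13 + 8) + 1 = 99/13 + 1 = 112/13 ≈ 8.6154)
√(-191 + (6 - 4)*5)*(-227 + L) = √(-191 + (6 - 4)*5)*(-227 + 112/13) = √(-191 + 2*5)*(-2839/13) = √(-191 + 10)*(-2839/13) = √(-181)*(-2839/13) = (I*√181)*(-2839/13) = -2839*I*√181/13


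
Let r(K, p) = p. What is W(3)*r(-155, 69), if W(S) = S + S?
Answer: 414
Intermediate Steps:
W(S) = 2*S
W(3)*r(-155, 69) = (2*3)*69 = 6*69 = 414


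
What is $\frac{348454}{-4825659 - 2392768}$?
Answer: $- \frac{348454}{7218427} \approx -0.048273$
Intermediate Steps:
$\frac{348454}{-4825659 - 2392768} = \frac{348454}{-7218427} = 348454 \left(- \frac{1}{7218427}\right) = - \frac{348454}{7218427}$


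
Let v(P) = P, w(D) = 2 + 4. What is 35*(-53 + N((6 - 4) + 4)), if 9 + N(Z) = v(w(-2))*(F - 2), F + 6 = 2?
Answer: -3430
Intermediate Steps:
w(D) = 6
F = -4 (F = -6 + 2 = -4)
N(Z) = -45 (N(Z) = -9 + 6*(-4 - 2) = -9 + 6*(-6) = -9 - 36 = -45)
35*(-53 + N((6 - 4) + 4)) = 35*(-53 - 45) = 35*(-98) = -3430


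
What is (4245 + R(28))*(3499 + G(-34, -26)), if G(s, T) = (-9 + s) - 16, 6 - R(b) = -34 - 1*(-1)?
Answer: 14736960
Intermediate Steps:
R(b) = 39 (R(b) = 6 - (-34 - 1*(-1)) = 6 - (-34 + 1) = 6 - 1*(-33) = 6 + 33 = 39)
G(s, T) = -25 + s
(4245 + R(28))*(3499 + G(-34, -26)) = (4245 + 39)*(3499 + (-25 - 34)) = 4284*(3499 - 59) = 4284*3440 = 14736960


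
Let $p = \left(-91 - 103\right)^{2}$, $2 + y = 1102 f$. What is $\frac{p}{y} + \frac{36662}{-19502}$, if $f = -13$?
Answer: $- \frac{790999}{175518} \approx -4.5067$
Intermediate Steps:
$y = -14328$ ($y = -2 + 1102 \left(-13\right) = -2 - 14326 = -14328$)
$p = 37636$ ($p = \left(-194\right)^{2} = 37636$)
$\frac{p}{y} + \frac{36662}{-19502} = \frac{37636}{-14328} + \frac{36662}{-19502} = 37636 \left(- \frac{1}{14328}\right) + 36662 \left(- \frac{1}{19502}\right) = - \frac{9409}{3582} - \frac{18331}{9751} = - \frac{790999}{175518}$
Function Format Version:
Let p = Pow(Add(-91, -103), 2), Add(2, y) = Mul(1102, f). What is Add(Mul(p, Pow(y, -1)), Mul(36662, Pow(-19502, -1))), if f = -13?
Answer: Rational(-790999, 175518) ≈ -4.5067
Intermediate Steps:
y = -14328 (y = Add(-2, Mul(1102, -13)) = Add(-2, -14326) = -14328)
p = 37636 (p = Pow(-194, 2) = 37636)
Add(Mul(p, Pow(y, -1)), Mul(36662, Pow(-19502, -1))) = Add(Mul(37636, Pow(-14328, -1)), Mul(36662, Pow(-19502, -1))) = Add(Mul(37636, Rational(-1, 14328)), Mul(36662, Rational(-1, 19502))) = Add(Rational(-9409, 3582), Rational(-18331, 9751)) = Rational(-790999, 175518)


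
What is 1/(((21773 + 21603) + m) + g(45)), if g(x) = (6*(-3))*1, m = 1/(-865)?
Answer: 865/37504669 ≈ 2.3064e-5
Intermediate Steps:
m = -1/865 ≈ -0.0011561
g(x) = -18 (g(x) = -18*1 = -18)
1/(((21773 + 21603) + m) + g(45)) = 1/(((21773 + 21603) - 1/865) - 18) = 1/((43376 - 1/865) - 18) = 1/(37520239/865 - 18) = 1/(37504669/865) = 865/37504669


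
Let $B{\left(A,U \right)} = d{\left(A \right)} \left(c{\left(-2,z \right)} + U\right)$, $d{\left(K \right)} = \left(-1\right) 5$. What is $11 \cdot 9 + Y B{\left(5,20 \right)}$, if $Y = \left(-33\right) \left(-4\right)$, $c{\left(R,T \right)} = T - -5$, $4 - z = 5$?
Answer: $-15741$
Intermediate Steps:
$z = -1$ ($z = 4 - 5 = -1$)
$c{\left(R,T \right)} = 5 + T$ ($c{\left(R,T \right)} = T + 5 = 5 + T$)
$d{\left(K \right)} = -5$
$B{\left(A,U \right)} = -20 - 5 U$ ($B{\left(A,U \right)} = - 5 \left(\left(5 - 1\right) + U\right) = - 5 \left(4 + U\right) = -20 - 5 U$)
$Y = 132$
$11 \cdot 9 + Y B{\left(5,20 \right)} = 11 \cdot 9 + 132 \left(-20 - 100\right) = 99 + 132 \left(-20 - 100\right) = 99 + 132 \left(-120\right) = 99 - 15840 = -15741$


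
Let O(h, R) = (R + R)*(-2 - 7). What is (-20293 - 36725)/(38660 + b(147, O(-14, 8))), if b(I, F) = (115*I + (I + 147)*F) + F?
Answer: -57018/13085 ≈ -4.3575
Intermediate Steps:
O(h, R) = -18*R (O(h, R) = (2*R)*(-9) = -18*R)
b(I, F) = F + 115*I + F*(147 + I) (b(I, F) = (115*I + (147 + I)*F) + F = (115*I + F*(147 + I)) + F = F + 115*I + F*(147 + I))
(-20293 - 36725)/(38660 + b(147, O(-14, 8))) = (-20293 - 36725)/(38660 + (115*147 + 148*(-18*8) - 18*8*147)) = -57018/(38660 + (16905 + 148*(-144) - 144*147)) = -57018/(38660 + (16905 - 21312 - 21168)) = -57018/(38660 - 25575) = -57018/13085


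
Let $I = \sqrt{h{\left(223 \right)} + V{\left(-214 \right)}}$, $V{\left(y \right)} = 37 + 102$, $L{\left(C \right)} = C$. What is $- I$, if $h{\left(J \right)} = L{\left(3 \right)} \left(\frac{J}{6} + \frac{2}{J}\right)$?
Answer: $- \frac{3 \sqrt{5537090}}{446} \approx -15.828$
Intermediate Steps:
$V{\left(y \right)} = 139$
$h{\left(J \right)} = \frac{J}{2} + \frac{6}{J}$ ($h{\left(J \right)} = 3 \left(\frac{J}{6} + \frac{2}{J}\right) = 3 \left(\frac{2}{J} + \frac{J}{6}\right) = \frac{J}{2} + \frac{6}{J}$)
$I = \frac{3 \sqrt{5537090}}{446}$ ($I = \sqrt{\left(\frac{1}{2} \cdot 223 + \frac{6}{223}\right) + 139} = \sqrt{\left(\frac{223}{2} + 6 \cdot \frac{1}{223}\right) + 139} = \sqrt{\left(\frac{223}{2} + \frac{6}{223}\right) + 139} = \sqrt{\frac{49741}{446} + 139} = \sqrt{\frac{111735}{446}} = \frac{3 \sqrt{5537090}}{446} \approx 15.828$)
$- I = - \frac{3 \sqrt{5537090}}{446}$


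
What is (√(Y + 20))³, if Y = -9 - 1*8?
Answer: 3*√3 ≈ 5.1962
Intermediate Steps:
Y = -17 (Y = -9 - 8 = -17)
(√(Y + 20))³ = (√(-17 + 20))³ = (√3)³ = 3*√3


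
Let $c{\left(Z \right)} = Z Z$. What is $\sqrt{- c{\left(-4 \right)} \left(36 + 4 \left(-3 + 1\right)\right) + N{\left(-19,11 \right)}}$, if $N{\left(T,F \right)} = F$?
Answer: $i \sqrt{437} \approx 20.905 i$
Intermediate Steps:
$c{\left(Z \right)} = Z^{2}$
$\sqrt{- c{\left(-4 \right)} \left(36 + 4 \left(-3 + 1\right)\right) + N{\left(-19,11 \right)}} = \sqrt{- \left(-4\right)^{2} \left(36 + 4 \left(-3 + 1\right)\right) + 11} = \sqrt{\left(-1\right) 16 \left(36 + 4 \left(-2\right)\right) + 11} = \sqrt{- 16 \left(36 - 8\right) + 11} = \sqrt{\left(-16\right) 28 + 11} = \sqrt{-448 + 11} = \sqrt{-437} = i \sqrt{437}$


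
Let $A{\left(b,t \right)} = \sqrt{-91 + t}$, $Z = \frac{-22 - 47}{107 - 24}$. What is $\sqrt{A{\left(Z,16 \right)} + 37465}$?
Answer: $\sqrt{37465 + 5 i \sqrt{3}} \approx 193.56 + 0.022 i$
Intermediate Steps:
$Z = - \frac{69}{83} \approx -0.83133$
$\sqrt{A{\left(Z,16 \right)} + 37465} = \sqrt{\sqrt{-91 + 16} + 37465} = \sqrt{\sqrt{-75} + 37465} = \sqrt{5 i \sqrt{3} + 37465} = \sqrt{37465 + 5 i \sqrt{3}}$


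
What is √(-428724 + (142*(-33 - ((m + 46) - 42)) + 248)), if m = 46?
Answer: 3*I*√48918 ≈ 663.52*I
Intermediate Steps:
√(-428724 + (142*(-33 - ((m + 46) - 42)) + 248)) = √(-428724 + (142*(-33 - ((46 + 46) - 42)) + 248)) = √(-428724 + (142*(-33 - (92 - 42)) + 248)) = √(-428724 + (142*(-33 - 1*50) + 248)) = √(-428724 + (142*(-33 - 50) + 248)) = √(-428724 + (142*(-83) + 248)) = √(-428724 + (-11786 + 248)) = √(-428724 - 11538) = √(-440262) = 3*I*√48918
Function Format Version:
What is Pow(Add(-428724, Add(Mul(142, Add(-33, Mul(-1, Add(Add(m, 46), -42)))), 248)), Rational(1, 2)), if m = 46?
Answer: Mul(3, I, Pow(48918, Rational(1, 2))) ≈ Mul(663.52, I)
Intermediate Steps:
Pow(Add(-428724, Add(Mul(142, Add(-33, Mul(-1, Add(Add(m, 46), -42)))), 248)), Rational(1, 2)) = Pow(Add(-428724, Add(Mul(142, Add(-33, Mul(-1, Add(Add(46, 46), -42)))), 248)), Rational(1, 2)) = Pow(Add(-428724, Add(Mul(142, Add(-33, Mul(-1, Add(92, -42)))), 248)), Rational(1, 2)) = Pow(Add(-428724, Add(Mul(142, Add(-33, Mul(-1, 50))), 248)), Rational(1, 2)) = Pow(Add(-428724, Add(Mul(142, Add(-33, -50)), 248)), Rational(1, 2)) = Pow(Add(-428724, Add(Mul(142, -83), 248)), Rational(1, 2)) = Pow(Add(-428724, Add(-11786, 248)), Rational(1, 2)) = Pow(Add(-428724, -11538), Rational(1, 2)) = Pow(-440262, Rational(1, 2)) = Mul(3, I, Pow(48918, Rational(1, 2)))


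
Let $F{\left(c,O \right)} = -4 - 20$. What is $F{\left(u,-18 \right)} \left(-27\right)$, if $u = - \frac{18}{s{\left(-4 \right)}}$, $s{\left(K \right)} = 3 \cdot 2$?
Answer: $648$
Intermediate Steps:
$s{\left(K \right)} = 6$
$u = -3$ ($u = - \frac{18}{6} = \left(-18\right) \frac{1}{6} = -3$)
$F{\left(c,O \right)} = -24$ ($F{\left(c,O \right)} = -4 - 20 = -24$)
$F{\left(u,-18 \right)} \left(-27\right) = \left(-24\right) \left(-27\right) = 648$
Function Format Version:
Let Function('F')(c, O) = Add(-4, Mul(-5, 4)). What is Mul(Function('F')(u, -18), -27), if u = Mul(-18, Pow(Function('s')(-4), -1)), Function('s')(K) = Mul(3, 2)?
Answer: 648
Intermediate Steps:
Function('s')(K) = 6
u = -3 (u = Mul(-18, Pow(6, -1)) = Mul(-18, Rational(1, 6)) = -3)
Function('F')(c, O) = -24 (Function('F')(c, O) = Add(-4, -20) = -24)
Mul(Function('F')(u, -18), -27) = Mul(-24, -27) = 648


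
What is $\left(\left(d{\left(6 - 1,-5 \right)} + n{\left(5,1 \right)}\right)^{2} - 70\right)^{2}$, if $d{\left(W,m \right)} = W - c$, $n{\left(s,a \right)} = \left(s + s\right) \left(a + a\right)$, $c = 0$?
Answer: $308025$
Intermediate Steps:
$n{\left(s,a \right)} = 4 a s$ ($n{\left(s,a \right)} = 2 s 2 a = 4 a s$)
$d{\left(W,m \right)} = W$ ($d{\left(W,m \right)} = W - 0 = W + 0 = W$)
$\left(\left(d{\left(6 - 1,-5 \right)} + n{\left(5,1 \right)}\right)^{2} - 70\right)^{2} = \left(\left(\left(6 - 1\right) + 4 \cdot 1 \cdot 5\right)^{2} - 70\right)^{2} = \left(\left(5 + 20\right)^{2} - 70\right)^{2} = \left(25^{2} - 70\right)^{2} = \left(625 - 70\right)^{2} = 555^{2} = 308025$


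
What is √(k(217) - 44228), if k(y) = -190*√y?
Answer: √(-44228 - 190*√217) ≈ 216.86*I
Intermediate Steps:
√(k(217) - 44228) = √(-190*√217 - 44228) = √(-44228 - 190*√217)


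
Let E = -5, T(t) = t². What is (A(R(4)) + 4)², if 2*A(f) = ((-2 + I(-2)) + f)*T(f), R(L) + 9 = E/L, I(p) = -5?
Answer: 13334937529/16384 ≈ 8.1390e+5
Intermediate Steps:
R(L) = -9 - 5/L
A(f) = f²*(-7 + f)/2 (A(f) = (((-2 - 5) + f)*f²)/2 = ((-7 + f)*f²)/2 = (f²*(-7 + f))/2 = f²*(-7 + f)/2)
(A(R(4)) + 4)² = ((-9 - 5/4)²*(-7 + (-9 - 5/4))/2 + 4)² = ((-41/4)²*(-7 - 41/4)/2 + 4)² = ((½)*(1681/16)*(-69/4) + 4)² = (-115989/128 + 4)² = (-115477/128)² = 13334937529/16384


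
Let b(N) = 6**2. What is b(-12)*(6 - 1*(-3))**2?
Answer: 2916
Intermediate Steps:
b(N) = 36
b(-12)*(6 - 1*(-3))**2 = 36*(6 - 1*(-3))**2 = 36*(6 + 3)**2 = 36*9**2 = 36*81 = 2916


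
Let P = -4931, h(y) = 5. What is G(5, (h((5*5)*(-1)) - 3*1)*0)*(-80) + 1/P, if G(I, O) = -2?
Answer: 788959/4931 ≈ 160.00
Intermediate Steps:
G(5, (h((5*5)*(-1)) - 3*1)*0)*(-80) + 1/P = -2*(-80) + 1/(-4931) = 160 - 1/4931 = 788959/4931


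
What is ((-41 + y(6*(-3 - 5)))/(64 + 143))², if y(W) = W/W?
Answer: 1600/42849 ≈ 0.037340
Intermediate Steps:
y(W) = 1
((-41 + y(6*(-3 - 5)))/(64 + 143))² = ((-41 + 1)/(64 + 143))² = (-40/207)² = 1600/42849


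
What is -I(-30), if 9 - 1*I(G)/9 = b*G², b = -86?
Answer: -696681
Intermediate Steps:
I(G) = 81 + 774*G² (I(G) = 81 - (-774)*G² = 81 + 774*G²)
-I(-30) = -(81 + 774*(-30)²) = -(81 + 774*900) = -(81 + 696600) = -1*696681 = -696681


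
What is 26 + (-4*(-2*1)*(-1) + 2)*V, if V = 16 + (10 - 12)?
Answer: -58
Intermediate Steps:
V = 14 (V = 16 - 2 = 14)
26 + (-4*(-2*1)*(-1) + 2)*V = 26 + (-4*(-2*1)*(-1) + 2)*14 = 26 + (-(-8)*(-1) + 2)*14 = 26 + (-4*2 + 2)*14 = 26 + (-8 + 2)*14 = 26 - 6*14 = 26 - 84 = -58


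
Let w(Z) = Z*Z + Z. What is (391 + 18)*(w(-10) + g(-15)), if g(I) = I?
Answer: 30675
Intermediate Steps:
w(Z) = Z + Z**2 (w(Z) = Z**2 + Z = Z + Z**2)
(391 + 18)*(w(-10) + g(-15)) = (391 + 18)*(-10*(1 - 10) - 15) = 409*(-10*(-9) - 15) = 409*(90 - 15) = 409*75 = 30675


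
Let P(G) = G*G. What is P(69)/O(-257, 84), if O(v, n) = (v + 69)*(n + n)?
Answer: -1587/10528 ≈ -0.15074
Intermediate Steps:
P(G) = G²
O(v, n) = 2*n*(69 + v) (O(v, n) = (69 + v)*(2*n) = 2*n*(69 + v))
P(69)/O(-257, 84) = 69²/((2*84*(69 - 257))) = 4761/((2*84*(-188))) = 4761/(-31584) = 4761*(-1/31584) = -1587/10528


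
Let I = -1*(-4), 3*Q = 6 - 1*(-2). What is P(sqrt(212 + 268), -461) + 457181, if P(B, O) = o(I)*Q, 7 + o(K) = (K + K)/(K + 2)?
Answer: 4114493/9 ≈ 4.5717e+5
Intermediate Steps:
Q = 8/3 (Q = (6 - 1*(-2))/3 = (6 + 2)/3 = (1/3)*8 = 8/3 ≈ 2.6667)
I = 4
o(K) = -7 + 2*K/(2 + K) (o(K) = -7 + (K + K)/(K + 2) = -7 + (2*K)/(2 + K) = -7 + 2*K/(2 + K))
P(B, O) = -136/9 (P(B, O) = ((-14 - 5*4)/(2 + 4))*(8/3) = ((-14 - 20)/6)*(8/3) = ((1/6)*(-34))*(8/3) = -17/3*8/3 = -136/9)
P(sqrt(212 + 268), -461) + 457181 = -136/9 + 457181 = 4114493/9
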